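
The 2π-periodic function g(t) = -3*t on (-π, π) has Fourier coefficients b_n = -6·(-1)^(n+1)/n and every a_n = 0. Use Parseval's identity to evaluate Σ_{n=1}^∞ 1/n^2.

pi**2/6

Parseval: Σ b_n^2 = (1/π) ∫_{-π}^{π} g(t)^2 dt = 6*pi**2.
Σ b_n^2 = Σ 36/n^2, so Σ 1/n^2 = (6*pi**2)/36 = pi**2/6.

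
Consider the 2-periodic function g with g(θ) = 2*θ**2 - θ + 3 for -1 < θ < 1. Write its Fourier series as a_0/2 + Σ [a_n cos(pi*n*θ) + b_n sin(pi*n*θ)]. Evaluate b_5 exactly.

-2/(5*pi)

b_5 = ∫_{-1}^{1} g(θ) sin(5*pi*θ) dθ.
Integrating by parts twice (tabular method), an antiderivative of (2*θ**2 - θ + 3) sin(5*pi*θ) is -2*θ**2*cos(5*pi*θ)/(5*pi) + 4*θ*sin(5*pi*θ)/(25*pi**2) + θ*cos(5*pi*θ)/(5*pi) - sin(5*pi*θ)/(25*pi**2) - 3*cos(5*pi*θ)/(5*pi) + 4*cos(5*pi*θ)/(125*pi**3); evaluating from -1 to 1: ∫_{-1}^{1} (2*θ**2 - θ + 3) sin(5*pi*θ) dθ = (4*(-1 + 25*pi**2)/(125*pi**3)) - (2*(-2 + 75*pi**2)/(125*pi**3)) = -2/(5*pi).
Hence b_5 = -2/(5*pi).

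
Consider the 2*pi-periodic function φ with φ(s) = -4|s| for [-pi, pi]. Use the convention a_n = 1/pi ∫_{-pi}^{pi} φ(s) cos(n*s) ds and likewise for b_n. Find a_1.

16/pi

a_1 = 1/pi ∫_{-pi}^{pi} φ(s) cos(s) ds.
φ is even and cos(s) is even, so the integrand is even and a_1 = 2/pi ∫_0^{pi} φ(s) cos(s) ds.
Integrating by parts (boundary term plus one more integral), an antiderivative of (-4*s) cos(s) is -4*s*sin(s) - 4*cos(s); evaluating from 0 to pi: ∫_{0}^{pi} (-4*s) cos(s) ds = (4) - (-4) = 8.
Hence a_1 = (2/pi)·(8) = 16/pi.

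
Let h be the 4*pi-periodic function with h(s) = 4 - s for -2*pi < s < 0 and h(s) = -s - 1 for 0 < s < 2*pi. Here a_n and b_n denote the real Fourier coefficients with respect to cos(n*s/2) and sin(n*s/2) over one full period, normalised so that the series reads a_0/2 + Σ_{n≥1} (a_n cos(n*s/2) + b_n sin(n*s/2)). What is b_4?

b_4 = (1/(2*pi)) ∫_{-2*pi}^{2*pi} h(s) sin(2*s) ds.
Split the integral at the breakpoints.
Integrating by parts (boundary term plus one more integral), an antiderivative of (4 - s) sin(2*s) is s*cos(2*s)/2 - sin(2*s)/4 - 2*cos(2*s); evaluating from -2*pi to 0: ∫_{-2*pi}^{0} (4 - s) sin(2*s) ds = (-2) - (-pi - 2) = pi.
Integrating by parts (boundary term plus one more integral), an antiderivative of (-s - 1) sin(2*s) is s*cos(2*s)/2 - sin(2*s)/4 + cos(2*s)/2; evaluating from 0 to 2*pi: ∫_{0}^{2*pi} (-s - 1) sin(2*s) ds = (1/2 + pi) - (1/2) = pi.
Summing the pieces and multiplying by (1/(2*pi)) gives b_4 = 1.

1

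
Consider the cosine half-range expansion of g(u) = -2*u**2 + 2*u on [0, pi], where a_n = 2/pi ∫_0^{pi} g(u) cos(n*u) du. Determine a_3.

8*(-1 + pi)/(9*pi)

a_3 = 2/pi ∫_0^{pi} (-2*u**2 + 2*u) cos(3*u) du.
Integrating by parts twice (tabular method), an antiderivative of (-2*u**2 + 2*u) cos(3*u) is -2*u**2*sin(3*u)/3 + 2*u*sin(3*u)/3 - 4*u*cos(3*u)/9 + 4*sin(3*u)/27 + 2*cos(3*u)/9; evaluating from 0 to pi: ∫_{0}^{pi} (-2*u**2 + 2*u) cos(3*u) du = (-2/9 + 4*pi/9) - (2/9) = -4/9 + 4*pi/9.
Hence a_3 = (2/pi)·(-4/9 + 4*pi/9) = 8*(-1 + pi)/(9*pi).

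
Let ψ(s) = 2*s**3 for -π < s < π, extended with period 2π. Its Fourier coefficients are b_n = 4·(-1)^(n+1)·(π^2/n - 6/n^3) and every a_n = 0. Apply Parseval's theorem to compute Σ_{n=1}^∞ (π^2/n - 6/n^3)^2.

Parseval: Σ b_n^2 = (1/π) ∫_{-π}^{π} ψ(s)^2 ds = 8*pi**6/7.
b_n^2 = 16·(π^2/n - 6/n^3)^2, so the sum equals (8*pi**6/7)/16 = pi**6/14.

pi**6/14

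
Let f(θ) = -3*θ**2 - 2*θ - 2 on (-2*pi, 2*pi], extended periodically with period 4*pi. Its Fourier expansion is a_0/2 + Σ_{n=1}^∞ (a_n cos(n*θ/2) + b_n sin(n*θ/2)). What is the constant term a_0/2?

-4*pi**2 - 2

a_0 = (1/(2*pi)) ∫_{-2*pi}^{2*pi} f(θ) dθ = (1/(2*pi)) · (-16*pi**3 - 8*pi) = -8*pi**2 - 4.
So the constant term a_0/2 = -4*pi**2 - 2.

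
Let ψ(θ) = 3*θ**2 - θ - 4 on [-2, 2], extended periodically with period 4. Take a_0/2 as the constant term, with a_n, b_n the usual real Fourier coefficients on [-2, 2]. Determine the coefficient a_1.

a_1 = 1/2 ∫_{-2}^{2} ψ(θ) cos(pi*θ/2) dθ.
Integrating by parts twice (tabular method), an antiderivative of (3*θ**2 - θ - 4) cos(pi*θ/2) is 6*θ**2*sin(pi*θ/2)/pi - 2*θ*sin(pi*θ/2)/pi + 24*θ*cos(pi*θ/2)/pi**2 - 8*sin(pi*θ/2)/pi - 48*sin(pi*θ/2)/pi**3 - 4*cos(pi*θ/2)/pi**2; evaluating from -2 to 2: ∫_{-2}^{2} (3*θ**2 - θ - 4) cos(pi*θ/2) dθ = (-44/pi**2) - (52/pi**2) = -96/pi**2.
Hence a_1 = (1/2)·(-96/pi**2) = -48/pi**2.

-48/pi**2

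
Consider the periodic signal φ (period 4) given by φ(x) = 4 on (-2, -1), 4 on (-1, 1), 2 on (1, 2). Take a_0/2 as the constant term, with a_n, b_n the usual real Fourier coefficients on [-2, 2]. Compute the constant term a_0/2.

a_0 = 1/2 ∫_{-2}^{2} φ(x) dx = 1/2 · (14) = 7.
So the constant term a_0/2 = 7/2.

7/2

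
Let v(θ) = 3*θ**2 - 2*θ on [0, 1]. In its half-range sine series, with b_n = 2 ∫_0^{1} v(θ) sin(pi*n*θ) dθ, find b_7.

2*(-12 + 49*pi**2)/(343*pi**3)

b_7 = 2 ∫_0^{1} (3*θ**2 - 2*θ) sin(7*pi*θ) dθ.
Integrating by parts twice (tabular method), an antiderivative of (3*θ**2 - 2*θ) sin(7*pi*θ) is -3*θ**2*cos(7*pi*θ)/(7*pi) + 6*θ*sin(7*pi*θ)/(49*pi**2) + 2*θ*cos(7*pi*θ)/(7*pi) - 2*sin(7*pi*θ)/(49*pi**2) + 6*cos(7*pi*θ)/(343*pi**3); evaluating from 0 to 1: ∫_{0}^{1} (3*θ**2 - 2*θ) sin(7*pi*θ) dθ = ((-6 + 49*pi**2)/(343*pi**3)) - (6/(343*pi**3)) = (-12 + 49*pi**2)/(343*pi**3).
Hence b_7 = 2·((-12 + 49*pi**2)/(343*pi**3)) = 2*(-12 + 49*pi**2)/(343*pi**3).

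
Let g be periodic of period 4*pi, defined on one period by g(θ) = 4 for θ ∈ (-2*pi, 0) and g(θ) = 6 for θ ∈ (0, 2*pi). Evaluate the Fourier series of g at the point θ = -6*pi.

5

θ = -6*pi differs from θ = -2*pi by -1 full period(s), and the series is 4*pi-periodic.
At θ = -2*pi the one-sided limits are g(-2*pi^-) = 6 and g(-2*pi^+) = 4.
By Dirichlet's theorem the series converges to their average, [(6) + (4)]/2 = 5.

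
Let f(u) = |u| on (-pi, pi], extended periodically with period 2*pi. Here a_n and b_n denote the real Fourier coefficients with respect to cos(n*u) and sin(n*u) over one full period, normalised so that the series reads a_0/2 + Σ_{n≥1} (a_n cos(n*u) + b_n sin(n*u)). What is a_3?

a_3 = 1/pi ∫_{-pi}^{pi} f(u) cos(3*u) du.
f is even and cos(3*u) is even, so the integrand is even and a_3 = 2/pi ∫_0^{pi} f(u) cos(3*u) du.
Integrating by parts (boundary term plus one more integral), an antiderivative of (u) cos(3*u) is u*sin(3*u)/3 + cos(3*u)/9; evaluating from 0 to pi: ∫_{0}^{pi} (u) cos(3*u) du = (-1/9) - (1/9) = -2/9.
Hence a_3 = (2/pi)·(-2/9) = -4/(9*pi).

-4/(9*pi)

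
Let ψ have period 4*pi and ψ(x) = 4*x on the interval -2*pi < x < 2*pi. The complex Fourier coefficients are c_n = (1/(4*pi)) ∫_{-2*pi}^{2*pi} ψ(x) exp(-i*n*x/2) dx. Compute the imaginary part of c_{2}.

4

Since ψ is real-valued, Im(c_{2}) = -(1/(4*pi)) ∫_{-2*pi}^{2*pi} ψ(x) sin(x) dx = -b_{2}/2.
ψ is odd and sin(x) is odd, so the integrand is even: ∫_{-2*pi}^{2*pi} ψ(x) sin(x) dx = 2∫_0^{2*pi} ψ(x) sin(x) dx.
Integrating by parts (boundary term plus one more integral), an antiderivative of (4*x) sin(x) is -4*x*cos(x) + 4*sin(x); evaluating from 0 to 2*pi: ∫_{0}^{2*pi} (4*x) sin(x) dx = (-8*pi) - (0) = -8*pi.
So ∫_{-2*pi}^{2*pi} ψ(x) sin(x) dx = -16*pi.
Hence Im(c_{2}) = (-1/(4*pi))·(-16*pi) = 4.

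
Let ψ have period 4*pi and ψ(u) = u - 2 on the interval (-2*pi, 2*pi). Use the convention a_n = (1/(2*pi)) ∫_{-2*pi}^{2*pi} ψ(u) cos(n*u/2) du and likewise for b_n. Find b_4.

-1

b_4 = (1/(2*pi)) ∫_{-2*pi}^{2*pi} ψ(u) sin(2*u) du.
Integrating by parts (boundary term plus one more integral), an antiderivative of (u - 2) sin(2*u) is -u*cos(2*u)/2 + sin(2*u)/4 + cos(2*u); evaluating from -2*pi to 2*pi: ∫_{-2*pi}^{2*pi} (u - 2) sin(2*u) du = (1 - pi) - (1 + pi) = -2*pi.
Hence b_4 = (1/(2*pi))·(-2*pi) = -1.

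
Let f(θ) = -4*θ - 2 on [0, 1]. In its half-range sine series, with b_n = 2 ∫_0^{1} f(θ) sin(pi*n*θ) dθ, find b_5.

-16/(5*pi)

b_5 = 2 ∫_0^{1} (-4*θ - 2) sin(5*pi*θ) dθ.
Integrating by parts (boundary term plus one more integral), an antiderivative of (-4*θ - 2) sin(5*pi*θ) is 4*θ*cos(5*pi*θ)/(5*pi) - 4*sin(5*pi*θ)/(25*pi**2) + 2*cos(5*pi*θ)/(5*pi); evaluating from 0 to 1: ∫_{0}^{1} (-4*θ - 2) sin(5*pi*θ) dθ = (-6/(5*pi)) - (2/(5*pi)) = -8/(5*pi).
Hence b_5 = 2·(-8/(5*pi)) = -16/(5*pi).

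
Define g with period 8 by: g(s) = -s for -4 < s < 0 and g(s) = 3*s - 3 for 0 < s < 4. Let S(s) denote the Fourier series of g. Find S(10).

3

s = 10 differs from s = 2 by 1 full period(s), and the series is 8-periodic.
g is continuous at s = 2 with value 3, so the series converges to 3 there.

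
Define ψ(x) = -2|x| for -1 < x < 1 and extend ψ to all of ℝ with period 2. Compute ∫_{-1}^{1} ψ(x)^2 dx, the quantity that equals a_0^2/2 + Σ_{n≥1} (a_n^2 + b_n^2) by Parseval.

8/3

∫_{-1}^{1} ψ(x)^2 dx = 8/3.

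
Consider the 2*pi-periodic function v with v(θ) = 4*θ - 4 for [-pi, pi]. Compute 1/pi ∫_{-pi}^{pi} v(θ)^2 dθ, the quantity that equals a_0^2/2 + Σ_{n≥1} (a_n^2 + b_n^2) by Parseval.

32 + 32*pi**2/3

1/pi ∫_{-pi}^{pi} v(θ)^2 dθ = 1/pi · (32*pi*(3 + pi**2)/3) = 32 + 32*pi**2/3.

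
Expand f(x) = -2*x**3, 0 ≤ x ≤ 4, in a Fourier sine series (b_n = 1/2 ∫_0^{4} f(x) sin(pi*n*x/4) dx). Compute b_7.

256*(6 - 49*pi**2)/(343*pi**3)

b_7 = 1/2 ∫_0^{4} (-2*x**3) sin(7*pi*x/4) dx.
Integrating by parts three times (tabular method), an antiderivative of (-2*x**3) sin(7*pi*x/4) is 8*x**3*cos(7*pi*x/4)/(7*pi) - 96*x**2*sin(7*pi*x/4)/(49*pi**2) - 768*x*cos(7*pi*x/4)/(343*pi**3) + 3072*sin(7*pi*x/4)/(2401*pi**4); evaluating from 0 to 4: ∫_{0}^{4} (-2*x**3) sin(7*pi*x/4) dx = (512*(6 - 49*pi**2)/(343*pi**3)) - (0) = 512*(6 - 49*pi**2)/(343*pi**3).
Hence b_7 = (1/2)·(512*(6 - 49*pi**2)/(343*pi**3)) = 256*(6 - 49*pi**2)/(343*pi**3).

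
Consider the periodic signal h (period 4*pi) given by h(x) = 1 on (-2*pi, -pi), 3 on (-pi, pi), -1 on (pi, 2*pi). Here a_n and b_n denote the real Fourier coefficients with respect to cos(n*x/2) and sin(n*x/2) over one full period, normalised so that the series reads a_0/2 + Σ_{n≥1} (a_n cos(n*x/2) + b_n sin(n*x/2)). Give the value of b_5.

-2/(5*pi)

b_5 = (1/(2*pi)) ∫_{-2*pi}^{2*pi} h(x) sin(5*x/2) dx.
Split the integral at the breakpoints.
Directly, an antiderivative of (1) sin(5*x/2) is -2*cos(5*x/2)/5; evaluating from -2*pi to -pi: ∫_{-2*pi}^{-pi} (1) sin(5*x/2) dx = (0) - (2/5) = -2/5.
Directly, an antiderivative of (3) sin(5*x/2) is -6*cos(5*x/2)/5; evaluating from -pi to pi: ∫_{-pi}^{pi} (3) sin(5*x/2) dx = (0) - (0) = 0.
Directly, an antiderivative of (-1) sin(5*x/2) is 2*cos(5*x/2)/5; evaluating from pi to 2*pi: ∫_{pi}^{2*pi} (-1) sin(5*x/2) dx = (-2/5) - (0) = -2/5.
Summing the pieces and multiplying by (1/(2*pi)) gives b_5 = -2/(5*pi).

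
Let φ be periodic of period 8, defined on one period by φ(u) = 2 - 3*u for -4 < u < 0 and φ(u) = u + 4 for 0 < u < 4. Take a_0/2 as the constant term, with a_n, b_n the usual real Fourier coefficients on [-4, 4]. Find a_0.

14

a_0 = 1/4 ∫_{-4}^{4} φ(u) du = 1/4 · (56) = 14.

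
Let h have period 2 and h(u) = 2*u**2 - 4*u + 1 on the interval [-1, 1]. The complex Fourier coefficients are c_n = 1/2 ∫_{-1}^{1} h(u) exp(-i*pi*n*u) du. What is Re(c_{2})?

Since h is real-valued, Re(c_{2}) = 1/2 ∫_{-1}^{1} h(u) cos(2*pi*u) du = a_{2}/2.
Integrating by parts twice (tabular method), an antiderivative of (2*u**2 - 4*u + 1) cos(2*pi*u) is u**2*sin(2*pi*u)/pi - 2*u*sin(2*pi*u)/pi + u*cos(2*pi*u)/pi**2 - sin(2*pi*u)/(2*pi**3) + sin(2*pi*u)/(2*pi) - cos(2*pi*u)/pi**2; evaluating from -1 to 1: ∫_{-1}^{1} (2*u**2 - 4*u + 1) cos(2*pi*u) du = (0) - (-2/pi**2) = 2/pi**2.
Hence Re(c_{2}) = (1/2)·(2/pi**2) = pi**(-2).

pi**(-2)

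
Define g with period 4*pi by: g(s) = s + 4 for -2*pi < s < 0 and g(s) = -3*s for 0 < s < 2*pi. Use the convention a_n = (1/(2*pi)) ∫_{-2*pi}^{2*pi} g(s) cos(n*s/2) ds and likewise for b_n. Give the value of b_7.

4*(-pi - 2)/(7*pi)

b_7 = (1/(2*pi)) ∫_{-2*pi}^{2*pi} g(s) sin(7*s/2) ds.
Split the integral at the breakpoints.
Integrating by parts (boundary term plus one more integral), an antiderivative of (s + 4) sin(7*s/2) is -2*s*cos(7*s/2)/7 + 4*sin(7*s/2)/49 - 8*cos(7*s/2)/7; evaluating from -2*pi to 0: ∫_{-2*pi}^{0} (s + 4) sin(7*s/2) ds = (-8/7) - (8/7 - 4*pi/7) = -16/7 + 4*pi/7.
Integrating by parts (boundary term plus one more integral), an antiderivative of (-3*s) sin(7*s/2) is 6*s*cos(7*s/2)/7 - 12*sin(7*s/2)/49; evaluating from 0 to 2*pi: ∫_{0}^{2*pi} (-3*s) sin(7*s/2) ds = (-12*pi/7) - (0) = -12*pi/7.
Summing the pieces and multiplying by (1/(2*pi)) gives b_7 = 4*(-pi - 2)/(7*pi).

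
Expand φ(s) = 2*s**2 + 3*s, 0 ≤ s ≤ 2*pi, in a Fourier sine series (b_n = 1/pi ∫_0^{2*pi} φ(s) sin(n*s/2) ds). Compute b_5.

b_5 = 1/pi ∫_0^{2*pi} (2*s**2 + 3*s) sin(5*s/2) ds.
Integrating by parts twice (tabular method), an antiderivative of (2*s**2 + 3*s) sin(5*s/2) is -4*s**2*cos(5*s/2)/5 + 16*s*sin(5*s/2)/25 - 6*s*cos(5*s/2)/5 + 12*sin(5*s/2)/25 + 32*cos(5*s/2)/125; evaluating from 0 to 2*pi: ∫_{0}^{2*pi} (2*s**2 + 3*s) sin(5*s/2) ds = (-32/125 + 12*pi/5 + 16*pi**2/5) - (32/125) = -64/125 + 12*pi/5 + 16*pi**2/5.
Hence b_5 = (1/pi)·(-64/125 + 12*pi/5 + 16*pi**2/5) = 4*(-16 + 75*pi + 100*pi**2)/(125*pi).

4*(-16 + 75*pi + 100*pi**2)/(125*pi)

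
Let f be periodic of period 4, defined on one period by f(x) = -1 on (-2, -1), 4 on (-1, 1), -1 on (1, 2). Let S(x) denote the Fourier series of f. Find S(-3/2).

-1

f is continuous at x = -3/2 with value -1, so the series converges to -1 there.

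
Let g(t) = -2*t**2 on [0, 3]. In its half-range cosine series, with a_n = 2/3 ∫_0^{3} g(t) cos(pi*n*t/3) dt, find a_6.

a_6 = 2/3 ∫_0^{3} (-2*t**2) cos(2*pi*t) dt.
Integrating by parts twice (tabular method), an antiderivative of (-2*t**2) cos(2*pi*t) is -t**2*sin(2*pi*t)/pi - t*cos(2*pi*t)/pi**2 + sin(2*pi*t)/(2*pi**3); evaluating from 0 to 3: ∫_{0}^{3} (-2*t**2) cos(2*pi*t) dt = (-3/pi**2) - (0) = -3/pi**2.
Hence a_6 = (2/3)·(-3/pi**2) = -2/pi**2.

-2/pi**2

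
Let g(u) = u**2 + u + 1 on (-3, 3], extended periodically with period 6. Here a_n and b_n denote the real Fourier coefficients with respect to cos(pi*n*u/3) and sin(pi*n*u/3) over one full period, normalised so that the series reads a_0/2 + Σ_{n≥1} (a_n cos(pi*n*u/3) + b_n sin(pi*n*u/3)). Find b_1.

6/pi

b_1 = 1/3 ∫_{-3}^{3} g(u) sin(pi*u/3) du.
Integrating by parts twice (tabular method), an antiderivative of (u**2 + u + 1) sin(pi*u/3) is -3*u**2*cos(pi*u/3)/pi + 18*u*sin(pi*u/3)/pi**2 - 3*u*cos(pi*u/3)/pi + 9*sin(pi*u/3)/pi**2 - 3*cos(pi*u/3)/pi + 54*cos(pi*u/3)/pi**3; evaluating from -3 to 3: ∫_{-3}^{3} (u**2 + u + 1) sin(pi*u/3) du = (-54/pi**3 + 39/pi) - (-54/pi**3 + 21/pi) = 18/pi.
Hence b_1 = (1/3)·(18/pi) = 6/pi.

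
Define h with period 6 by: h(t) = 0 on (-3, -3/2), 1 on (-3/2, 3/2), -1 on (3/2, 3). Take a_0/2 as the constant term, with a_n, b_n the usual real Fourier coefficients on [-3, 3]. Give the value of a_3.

-1/pi

a_3 = 1/3 ∫_{-3}^{3} h(t) cos(pi*t) dt.
Split the integral at the breakpoints.
∫_{-3}^{-3/2} (0) cos(pi*t) dt = 0.
Directly, an antiderivative of (1) cos(pi*t) is sin(pi*t)/pi; evaluating from -3/2 to 3/2: ∫_{-3/2}^{3/2} (1) cos(pi*t) dt = (-1/pi) - (1/pi) = -2/pi.
Directly, an antiderivative of (-1) cos(pi*t) is -sin(pi*t)/pi; evaluating from 3/2 to 3: ∫_{3/2}^{3} (-1) cos(pi*t) dt = (0) - (1/pi) = -1/pi.
Summing the pieces and multiplying by (1/3) gives a_3 = -1/pi.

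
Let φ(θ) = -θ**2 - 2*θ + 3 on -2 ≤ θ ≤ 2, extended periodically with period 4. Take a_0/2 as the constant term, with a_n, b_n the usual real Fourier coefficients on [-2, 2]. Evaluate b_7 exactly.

-8/(7*pi)

b_7 = 1/2 ∫_{-2}^{2} φ(θ) sin(7*pi*θ/2) dθ.
Integrating by parts twice (tabular method), an antiderivative of (-θ**2 - 2*θ + 3) sin(7*pi*θ/2) is 2*θ**2*cos(7*pi*θ/2)/(7*pi) - 8*θ*sin(7*pi*θ/2)/(49*pi**2) + 4*θ*cos(7*pi*θ/2)/(7*pi) - 8*sin(7*pi*θ/2)/(49*pi**2) - 6*cos(7*pi*θ/2)/(7*pi) - 16*cos(7*pi*θ/2)/(343*pi**3); evaluating from -2 to 2: ∫_{-2}^{2} (-θ**2 - 2*θ + 3) sin(7*pi*θ/2) dθ = (2*(8 - 245*pi**2)/(343*pi**3)) - (2*(8 + 147*pi**2)/(343*pi**3)) = -16/(7*pi).
Hence b_7 = (1/2)·(-16/(7*pi)) = -8/(7*pi).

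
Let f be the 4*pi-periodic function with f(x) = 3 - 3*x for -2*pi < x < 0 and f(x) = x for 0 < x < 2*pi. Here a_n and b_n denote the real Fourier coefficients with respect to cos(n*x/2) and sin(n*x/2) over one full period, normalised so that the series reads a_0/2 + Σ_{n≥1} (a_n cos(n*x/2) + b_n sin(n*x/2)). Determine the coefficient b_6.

b_6 = (1/(2*pi)) ∫_{-2*pi}^{2*pi} f(x) sin(3*x) dx.
Split the integral at the breakpoints.
Integrating by parts (boundary term plus one more integral), an antiderivative of (3 - 3*x) sin(3*x) is x*cos(3*x) - sin(3*x)/3 - cos(3*x); evaluating from -2*pi to 0: ∫_{-2*pi}^{0} (3 - 3*x) sin(3*x) dx = (-1) - (-2*pi - 1) = 2*pi.
Integrating by parts (boundary term plus one more integral), an antiderivative of (x) sin(3*x) is -x*cos(3*x)/3 + sin(3*x)/9; evaluating from 0 to 2*pi: ∫_{0}^{2*pi} (x) sin(3*x) dx = (-2*pi/3) - (0) = -2*pi/3.
Summing the pieces and multiplying by (1/(2*pi)) gives b_6 = 2/3.

2/3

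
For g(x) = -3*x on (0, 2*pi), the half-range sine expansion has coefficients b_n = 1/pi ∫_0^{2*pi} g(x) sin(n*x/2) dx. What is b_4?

b_4 = 1/pi ∫_0^{2*pi} (-3*x) sin(2*x) dx.
Integrating by parts (boundary term plus one more integral), an antiderivative of (-3*x) sin(2*x) is 3*x*cos(2*x)/2 - 3*sin(2*x)/4; evaluating from 0 to 2*pi: ∫_{0}^{2*pi} (-3*x) sin(2*x) dx = (3*pi) - (0) = 3*pi.
Hence b_4 = (1/pi)·(3*pi) = 3.

3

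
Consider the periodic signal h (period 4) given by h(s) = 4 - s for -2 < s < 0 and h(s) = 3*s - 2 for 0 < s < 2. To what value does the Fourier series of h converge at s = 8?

1

s = 8 differs from s = 0 by 2 full period(s), and the series is 4-periodic.
At s = 0 the one-sided limits are h(0^-) = 4 and h(0^+) = -2.
By Dirichlet's theorem the series converges to their average, [(4) + (-2)]/2 = 1.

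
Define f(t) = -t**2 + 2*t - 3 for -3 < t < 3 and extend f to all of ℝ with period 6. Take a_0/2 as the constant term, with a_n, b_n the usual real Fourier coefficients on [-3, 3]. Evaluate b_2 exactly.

-6/pi

b_2 = 1/3 ∫_{-3}^{3} f(t) sin(2*pi*t/3) dt.
Integrating by parts twice (tabular method), an antiderivative of (-t**2 + 2*t - 3) sin(2*pi*t/3) is 3*t**2*cos(2*pi*t/3)/(2*pi) - 9*t*sin(2*pi*t/3)/(2*pi**2) - 3*t*cos(2*pi*t/3)/pi + 9*sin(2*pi*t/3)/(2*pi**2) - 27*cos(2*pi*t/3)/(4*pi**3) + 9*cos(2*pi*t/3)/(2*pi); evaluating from -3 to 3: ∫_{-3}^{3} (-t**2 + 2*t - 3) sin(2*pi*t/3) dt = (-27/(4*pi**3) + 9/pi) - (-27/(4*pi**3) + 27/pi) = -18/pi.
Hence b_2 = (1/3)·(-18/pi) = -6/pi.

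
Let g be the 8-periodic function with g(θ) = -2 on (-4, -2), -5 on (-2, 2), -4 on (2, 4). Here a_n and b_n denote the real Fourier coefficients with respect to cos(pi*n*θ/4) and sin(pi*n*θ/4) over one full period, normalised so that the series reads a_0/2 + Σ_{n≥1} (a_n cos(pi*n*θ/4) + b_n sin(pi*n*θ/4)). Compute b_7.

-2/(7*pi)

b_7 = 1/4 ∫_{-4}^{4} g(θ) sin(7*pi*θ/4) dθ.
Split the integral at the breakpoints.
Directly, an antiderivative of (-2) sin(7*pi*θ/4) is 8*cos(7*pi*θ/4)/(7*pi); evaluating from -4 to -2: ∫_{-4}^{-2} (-2) sin(7*pi*θ/4) dθ = (0) - (-8/(7*pi)) = 8/(7*pi).
Directly, an antiderivative of (-5) sin(7*pi*θ/4) is 20*cos(7*pi*θ/4)/(7*pi); evaluating from -2 to 2: ∫_{-2}^{2} (-5) sin(7*pi*θ/4) dθ = (0) - (0) = 0.
Directly, an antiderivative of (-4) sin(7*pi*θ/4) is 16*cos(7*pi*θ/4)/(7*pi); evaluating from 2 to 4: ∫_{2}^{4} (-4) sin(7*pi*θ/4) dθ = (-16/(7*pi)) - (0) = -16/(7*pi).
Summing the pieces and multiplying by (1/4) gives b_7 = -2/(7*pi).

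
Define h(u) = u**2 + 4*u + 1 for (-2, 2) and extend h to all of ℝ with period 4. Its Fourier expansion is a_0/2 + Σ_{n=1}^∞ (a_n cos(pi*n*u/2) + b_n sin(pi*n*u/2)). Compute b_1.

16/pi

b_1 = 1/2 ∫_{-2}^{2} h(u) sin(pi*u/2) du.
Integrating by parts twice (tabular method), an antiderivative of (u**2 + 4*u + 1) sin(pi*u/2) is -2*u**2*cos(pi*u/2)/pi + 8*u*sin(pi*u/2)/pi**2 - 8*u*cos(pi*u/2)/pi + 16*sin(pi*u/2)/pi**2 - 2*cos(pi*u/2)/pi + 16*cos(pi*u/2)/pi**3; evaluating from -2 to 2: ∫_{-2}^{2} (u**2 + 4*u + 1) sin(pi*u/2) du = (-16/pi**3 + 26/pi) - (-6/pi - 16/pi**3) = 32/pi.
Hence b_1 = (1/2)·(32/pi) = 16/pi.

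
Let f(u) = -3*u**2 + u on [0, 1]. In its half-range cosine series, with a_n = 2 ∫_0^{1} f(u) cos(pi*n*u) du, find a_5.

a_5 = 2 ∫_0^{1} (-3*u**2 + u) cos(5*pi*u) du.
Integrating by parts twice (tabular method), an antiderivative of (-3*u**2 + u) cos(5*pi*u) is -3*u**2*sin(5*pi*u)/(5*pi) + u*sin(5*pi*u)/(5*pi) - 6*u*cos(5*pi*u)/(25*pi**2) + 6*sin(5*pi*u)/(125*pi**3) + cos(5*pi*u)/(25*pi**2); evaluating from 0 to 1: ∫_{0}^{1} (-3*u**2 + u) cos(5*pi*u) du = (1/(5*pi**2)) - (1/(25*pi**2)) = 4/(25*pi**2).
Hence a_5 = 2·(4/(25*pi**2)) = 8/(25*pi**2).

8/(25*pi**2)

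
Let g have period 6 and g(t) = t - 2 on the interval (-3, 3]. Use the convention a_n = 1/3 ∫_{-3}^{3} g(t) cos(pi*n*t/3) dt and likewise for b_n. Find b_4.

-3/(2*pi)

b_4 = 1/3 ∫_{-3}^{3} g(t) sin(4*pi*t/3) dt.
Integrating by parts (boundary term plus one more integral), an antiderivative of (t - 2) sin(4*pi*t/3) is -3*t*cos(4*pi*t/3)/(4*pi) + 9*sin(4*pi*t/3)/(16*pi**2) + 3*cos(4*pi*t/3)/(2*pi); evaluating from -3 to 3: ∫_{-3}^{3} (t - 2) sin(4*pi*t/3) dt = (-3/(4*pi)) - (15/(4*pi)) = -9/(2*pi).
Hence b_4 = (1/3)·(-9/(2*pi)) = -3/(2*pi).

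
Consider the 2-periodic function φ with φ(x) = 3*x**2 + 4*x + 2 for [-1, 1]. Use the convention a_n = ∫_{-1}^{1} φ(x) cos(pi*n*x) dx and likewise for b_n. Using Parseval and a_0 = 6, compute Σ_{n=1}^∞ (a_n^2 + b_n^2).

Parseval: a_0^2/2 + Σ_{n≥1} (a_n^2+b_n^2) = ∫_{-1}^{1} φ(x)^2 dx = 454/15.
Subtract a_0^2/2 = 18: Σ (a_n^2+b_n^2) = 184/15.

184/15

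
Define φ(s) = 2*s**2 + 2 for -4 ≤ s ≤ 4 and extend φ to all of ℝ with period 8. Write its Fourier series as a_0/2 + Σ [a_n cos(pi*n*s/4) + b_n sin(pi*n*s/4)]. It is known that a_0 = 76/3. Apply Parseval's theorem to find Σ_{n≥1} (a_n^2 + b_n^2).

Parseval: a_0^2/2 + Σ_{n≥1} (a_n^2+b_n^2) = 1/4 ∫_{-4}^{4} φ(s)^2 ds = 7544/15.
Subtract a_0^2/2 = 2888/9: Σ (a_n^2+b_n^2) = 8192/45.

8192/45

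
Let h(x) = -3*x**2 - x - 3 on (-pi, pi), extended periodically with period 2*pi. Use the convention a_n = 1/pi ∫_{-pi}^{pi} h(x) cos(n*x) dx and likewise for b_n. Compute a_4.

a_4 = 1/pi ∫_{-pi}^{pi} h(x) cos(4*x) dx.
Integrating by parts twice (tabular method), an antiderivative of (-3*x**2 - x - 3) cos(4*x) is -3*x**2*sin(4*x)/4 - x*sin(4*x)/4 - 3*x*cos(4*x)/8 - 21*sin(4*x)/32 - cos(4*x)/16; evaluating from -pi to pi: ∫_{-pi}^{pi} (-3*x**2 - x - 3) cos(4*x) dx = (-3*pi/8 - 1/16) - (-1/16 + 3*pi/8) = -3*pi/4.
Hence a_4 = (1/pi)·(-3*pi/4) = -3/4.

-3/4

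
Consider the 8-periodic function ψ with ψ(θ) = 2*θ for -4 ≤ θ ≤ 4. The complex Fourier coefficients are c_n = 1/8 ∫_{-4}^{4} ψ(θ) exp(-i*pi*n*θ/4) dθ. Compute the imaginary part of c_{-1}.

8/pi

Since ψ is real-valued, Im(c_{-1}) = -1/8 ∫_{-4}^{4} ψ(θ) sin(-pi*θ/4) dθ = b_{1}/2.
ψ is odd and sin(-pi*θ/4) is odd, so the integrand is even: ∫_{-4}^{4} ψ(θ) sin(-pi*θ/4) dθ = 2∫_0^{4} ψ(θ) sin(-pi*θ/4) dθ.
Integrating by parts (boundary term plus one more integral), an antiderivative of (2*θ) sin(-pi*θ/4) is 8*θ*cos(pi*θ/4)/pi - 32*sin(pi*θ/4)/pi**2; evaluating from 0 to 4: ∫_{0}^{4} (2*θ) sin(-pi*θ/4) dθ = (-32/pi) - (0) = -32/pi.
So ∫_{-4}^{4} ψ(θ) sin(-pi*θ/4) dθ = -64/pi.
Hence Im(c_{-1}) = (-1/8)·(-64/pi) = 8/pi.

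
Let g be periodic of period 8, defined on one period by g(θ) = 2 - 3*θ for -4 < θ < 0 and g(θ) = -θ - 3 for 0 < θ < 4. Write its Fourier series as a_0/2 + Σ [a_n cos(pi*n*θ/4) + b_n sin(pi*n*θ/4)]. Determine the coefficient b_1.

-26/pi

b_1 = 1/4 ∫_{-4}^{4} g(θ) sin(pi*θ/4) dθ.
Split the integral at the breakpoints.
Integrating by parts (boundary term plus one more integral), an antiderivative of (2 - 3*θ) sin(pi*θ/4) is 12*θ*cos(pi*θ/4)/pi - 48*sin(pi*θ/4)/pi**2 - 8*cos(pi*θ/4)/pi; evaluating from -4 to 0: ∫_{-4}^{0} (2 - 3*θ) sin(pi*θ/4) dθ = (-8/pi) - (56/pi) = -64/pi.
Integrating by parts (boundary term plus one more integral), an antiderivative of (-θ - 3) sin(pi*θ/4) is 4*θ*cos(pi*θ/4)/pi - 16*sin(pi*θ/4)/pi**2 + 12*cos(pi*θ/4)/pi; evaluating from 0 to 4: ∫_{0}^{4} (-θ - 3) sin(pi*θ/4) dθ = (-28/pi) - (12/pi) = -40/pi.
Summing the pieces and multiplying by (1/4) gives b_1 = -26/pi.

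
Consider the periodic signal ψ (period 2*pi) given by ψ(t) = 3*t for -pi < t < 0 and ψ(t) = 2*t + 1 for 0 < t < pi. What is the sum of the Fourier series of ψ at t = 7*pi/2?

t = 7*pi/2 differs from t = -pi/2 by 2 full period(s), and the series is 2*pi-periodic.
ψ is continuous at t = -pi/2 with value -3*pi/2, so the series converges to -3*pi/2 there.

-3*pi/2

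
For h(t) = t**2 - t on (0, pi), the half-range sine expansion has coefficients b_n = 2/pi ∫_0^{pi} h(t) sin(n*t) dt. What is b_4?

1/2 - pi/2

b_4 = 2/pi ∫_0^{pi} (t**2 - t) sin(4*t) dt.
Integrating by parts twice (tabular method), an antiderivative of (t**2 - t) sin(4*t) is -t**2*cos(4*t)/4 + t*sin(4*t)/8 + t*cos(4*t)/4 - sin(4*t)/16 + cos(4*t)/32; evaluating from 0 to pi: ∫_{0}^{pi} (t**2 - t) sin(4*t) dt = (-pi**2/4 + 1/32 + pi/4) - (1/32) = pi*(1 - pi)/4.
Hence b_4 = (2/pi)·(pi*(1 - pi)/4) = 1/2 - pi/2.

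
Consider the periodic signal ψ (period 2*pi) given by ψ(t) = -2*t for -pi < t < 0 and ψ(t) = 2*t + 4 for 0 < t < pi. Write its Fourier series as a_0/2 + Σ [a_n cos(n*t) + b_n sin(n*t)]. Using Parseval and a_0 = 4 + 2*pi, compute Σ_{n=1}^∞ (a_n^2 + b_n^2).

Parseval: a_0^2/2 + Σ_{n≥1} (a_n^2+b_n^2) = 1/pi ∫_{-pi}^{pi} ψ(t)^2 dt = 16 + 8*pi + 8*pi**2/3.
Subtract a_0^2/2 = 2*(2 + pi)**2: Σ (a_n^2+b_n^2) = 2*pi**2/3 + 8.

2*pi**2/3 + 8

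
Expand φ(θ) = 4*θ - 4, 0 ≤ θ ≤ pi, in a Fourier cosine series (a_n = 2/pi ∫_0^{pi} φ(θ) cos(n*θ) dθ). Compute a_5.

a_5 = 2/pi ∫_0^{pi} (4*θ - 4) cos(5*θ) dθ.
Integrating by parts (boundary term plus one more integral), an antiderivative of (4*θ - 4) cos(5*θ) is 4*θ*sin(5*θ)/5 - 4*sin(5*θ)/5 + 4*cos(5*θ)/25; evaluating from 0 to pi: ∫_{0}^{pi} (4*θ - 4) cos(5*θ) dθ = (-4/25) - (4/25) = -8/25.
Hence a_5 = (2/pi)·(-8/25) = -16/(25*pi).

-16/(25*pi)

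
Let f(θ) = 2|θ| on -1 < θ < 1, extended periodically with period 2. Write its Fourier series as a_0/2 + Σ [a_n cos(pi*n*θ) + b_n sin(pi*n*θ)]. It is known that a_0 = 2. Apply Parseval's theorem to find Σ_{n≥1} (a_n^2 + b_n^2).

Parseval: a_0^2/2 + Σ_{n≥1} (a_n^2+b_n^2) = ∫_{-1}^{1} f(θ)^2 dθ = 8/3.
Subtract a_0^2/2 = 2: Σ (a_n^2+b_n^2) = 2/3.

2/3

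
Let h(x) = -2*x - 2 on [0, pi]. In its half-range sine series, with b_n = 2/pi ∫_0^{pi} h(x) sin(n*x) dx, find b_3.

b_3 = 2/pi ∫_0^{pi} (-2*x - 2) sin(3*x) dx.
Integrating by parts (boundary term plus one more integral), an antiderivative of (-2*x - 2) sin(3*x) is 2*x*cos(3*x)/3 - 2*sin(3*x)/9 + 2*cos(3*x)/3; evaluating from 0 to pi: ∫_{0}^{pi} (-2*x - 2) sin(3*x) dx = (-2*pi/3 - 2/3) - (2/3) = -2*pi/3 - 4/3.
Hence b_3 = (2/pi)·(-2*pi/3 - 4/3) = 4*(-pi - 2)/(3*pi).

4*(-pi - 2)/(3*pi)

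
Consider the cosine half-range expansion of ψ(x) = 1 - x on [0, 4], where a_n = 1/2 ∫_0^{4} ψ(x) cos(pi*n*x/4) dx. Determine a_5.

a_5 = 1/2 ∫_0^{4} (1 - x) cos(5*pi*x/4) dx.
Integrating by parts (boundary term plus one more integral), an antiderivative of (1 - x) cos(5*pi*x/4) is -4*x*sin(5*pi*x/4)/(5*pi) + 4*sin(5*pi*x/4)/(5*pi) - 16*cos(5*pi*x/4)/(25*pi**2); evaluating from 0 to 4: ∫_{0}^{4} (1 - x) cos(5*pi*x/4) dx = (16/(25*pi**2)) - (-16/(25*pi**2)) = 32/(25*pi**2).
Hence a_5 = (1/2)·(32/(25*pi**2)) = 16/(25*pi**2).

16/(25*pi**2)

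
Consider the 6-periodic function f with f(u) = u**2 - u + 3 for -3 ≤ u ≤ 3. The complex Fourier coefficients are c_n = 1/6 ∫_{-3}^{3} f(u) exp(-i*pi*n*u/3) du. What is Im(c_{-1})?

-3/pi

Since f is real-valued, Im(c_{-1}) = -1/6 ∫_{-3}^{3} f(u) sin(-pi*u/3) du = b_{1}/2.
Integrating by parts twice (tabular method), an antiderivative of (u**2 - u + 3) sin(-pi*u/3) is 3*u**2*cos(pi*u/3)/pi - 18*u*sin(pi*u/3)/pi**2 - 3*u*cos(pi*u/3)/pi + 9*sin(pi*u/3)/pi**2 - 54*cos(pi*u/3)/pi**3 + 9*cos(pi*u/3)/pi; evaluating from -3 to 3: ∫_{-3}^{3} (u**2 - u + 3) sin(-pi*u/3) du = (-27/pi + 54/pi**3) - (-45/pi + 54/pi**3) = 18/pi.
Hence Im(c_{-1}) = (-1/6)·(18/pi) = -3/pi.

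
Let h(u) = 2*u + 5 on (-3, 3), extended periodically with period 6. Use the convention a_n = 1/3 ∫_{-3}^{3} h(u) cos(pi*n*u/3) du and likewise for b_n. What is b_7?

12/(7*pi)

b_7 = 1/3 ∫_{-3}^{3} h(u) sin(7*pi*u/3) du.
Integrating by parts (boundary term plus one more integral), an antiderivative of (2*u + 5) sin(7*pi*u/3) is -6*u*cos(7*pi*u/3)/(7*pi) + 18*sin(7*pi*u/3)/(49*pi**2) - 15*cos(7*pi*u/3)/(7*pi); evaluating from -3 to 3: ∫_{-3}^{3} (2*u + 5) sin(7*pi*u/3) du = (33/(7*pi)) - (-3/(7*pi)) = 36/(7*pi).
Hence b_7 = (1/3)·(36/(7*pi)) = 12/(7*pi).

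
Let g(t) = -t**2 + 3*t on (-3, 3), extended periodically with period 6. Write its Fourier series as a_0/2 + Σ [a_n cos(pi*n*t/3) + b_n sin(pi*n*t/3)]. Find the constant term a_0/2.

-3

a_0 = 1/3 ∫_{-3}^{3} g(t) dt = 1/3 · (-18) = -6.
So the constant term a_0/2 = -3.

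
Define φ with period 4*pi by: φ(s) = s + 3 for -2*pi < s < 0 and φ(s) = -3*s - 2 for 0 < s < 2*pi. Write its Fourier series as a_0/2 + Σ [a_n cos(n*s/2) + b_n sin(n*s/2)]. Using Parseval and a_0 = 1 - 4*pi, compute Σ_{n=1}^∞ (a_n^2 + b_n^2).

Parseval: a_0^2/2 + Σ_{n≥1} (a_n^2+b_n^2) = (1/(2*pi)) ∫_{-2*pi}^{2*pi} φ(s)^2 ds = 13 + 6*pi + 40*pi**2/3.
Subtract a_0^2/2 = (1 - 4*pi)**2/2: Σ (a_n^2+b_n^2) = 25/2 + 10*pi + 16*pi**2/3.

25/2 + 10*pi + 16*pi**2/3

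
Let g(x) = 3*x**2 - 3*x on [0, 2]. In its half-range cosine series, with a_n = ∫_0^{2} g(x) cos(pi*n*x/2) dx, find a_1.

-24/pi**2

a_1 = ∫_0^{2} (3*x**2 - 3*x) cos(pi*x/2) dx.
Integrating by parts twice (tabular method), an antiderivative of (3*x**2 - 3*x) cos(pi*x/2) is 6*x**2*sin(pi*x/2)/pi - 6*x*sin(pi*x/2)/pi + 24*x*cos(pi*x/2)/pi**2 - 48*sin(pi*x/2)/pi**3 - 12*cos(pi*x/2)/pi**2; evaluating from 0 to 2: ∫_{0}^{2} (3*x**2 - 3*x) cos(pi*x/2) dx = (-36/pi**2) - (-12/pi**2) = -24/pi**2.
Hence a_1 = -24/pi**2.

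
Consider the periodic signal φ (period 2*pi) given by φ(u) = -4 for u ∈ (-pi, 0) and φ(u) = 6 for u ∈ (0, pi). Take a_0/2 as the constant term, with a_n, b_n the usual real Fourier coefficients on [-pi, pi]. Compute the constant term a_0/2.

1

a_0 = 1/pi ∫_{-pi}^{pi} φ(u) du = 1/pi · (2*pi) = 2.
So the constant term a_0/2 = 1.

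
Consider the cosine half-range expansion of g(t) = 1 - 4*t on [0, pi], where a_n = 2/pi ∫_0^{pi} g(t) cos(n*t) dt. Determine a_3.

a_3 = 2/pi ∫_0^{pi} (1 - 4*t) cos(3*t) dt.
Integrating by parts (boundary term plus one more integral), an antiderivative of (1 - 4*t) cos(3*t) is -4*t*sin(3*t)/3 + sin(3*t)/3 - 4*cos(3*t)/9; evaluating from 0 to pi: ∫_{0}^{pi} (1 - 4*t) cos(3*t) dt = (4/9) - (-4/9) = 8/9.
Hence a_3 = (2/pi)·(8/9) = 16/(9*pi).

16/(9*pi)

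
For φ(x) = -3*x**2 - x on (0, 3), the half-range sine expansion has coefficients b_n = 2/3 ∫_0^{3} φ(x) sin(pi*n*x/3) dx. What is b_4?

15/pi

b_4 = 2/3 ∫_0^{3} (-3*x**2 - x) sin(4*pi*x/3) dx.
Integrating by parts twice (tabular method), an antiderivative of (-3*x**2 - x) sin(4*pi*x/3) is 9*x**2*cos(4*pi*x/3)/(4*pi) - 27*x*sin(4*pi*x/3)/(8*pi**2) + 3*x*cos(4*pi*x/3)/(4*pi) - 9*sin(4*pi*x/3)/(16*pi**2) - 81*cos(4*pi*x/3)/(32*pi**3); evaluating from 0 to 3: ∫_{0}^{3} (-3*x**2 - x) sin(4*pi*x/3) dx = (9*(-9 + 80*pi**2)/(32*pi**3)) - (-81/(32*pi**3)) = 45/(2*pi).
Hence b_4 = (2/3)·(45/(2*pi)) = 15/pi.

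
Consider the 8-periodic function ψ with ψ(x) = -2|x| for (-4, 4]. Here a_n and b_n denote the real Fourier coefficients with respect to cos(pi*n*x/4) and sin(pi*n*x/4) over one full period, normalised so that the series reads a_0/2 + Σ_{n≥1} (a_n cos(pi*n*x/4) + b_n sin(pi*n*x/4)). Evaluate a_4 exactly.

0

a_4 = 1/4 ∫_{-4}^{4} ψ(x) cos(pi*x) dx.
ψ is even and cos(pi*x) is even, so the integrand is even and a_4 = 1/2 ∫_0^{4} ψ(x) cos(pi*x) dx.
Integrating by parts (boundary term plus one more integral), an antiderivative of (-2*x) cos(pi*x) is -2*x*sin(pi*x)/pi - 2*cos(pi*x)/pi**2; evaluating from 0 to 4: ∫_{0}^{4} (-2*x) cos(pi*x) dx = (-2/pi**2) - (-2/pi**2) = 0.
Hence a_4 = (1/2)·(0) = 0.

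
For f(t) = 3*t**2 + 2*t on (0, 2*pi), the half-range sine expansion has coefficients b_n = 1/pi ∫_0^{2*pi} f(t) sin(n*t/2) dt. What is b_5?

b_5 = 1/pi ∫_0^{2*pi} (3*t**2 + 2*t) sin(5*t/2) dt.
Integrating by parts twice (tabular method), an antiderivative of (3*t**2 + 2*t) sin(5*t/2) is -6*t**2*cos(5*t/2)/5 + 24*t*sin(5*t/2)/25 - 4*t*cos(5*t/2)/5 + 8*sin(5*t/2)/25 + 48*cos(5*t/2)/125; evaluating from 0 to 2*pi: ∫_{0}^{2*pi} (3*t**2 + 2*t) sin(5*t/2) dt = (-48/125 + 8*pi/5 + 24*pi**2/5) - (48/125) = -96/125 + 8*pi/5 + 24*pi**2/5.
Hence b_5 = (1/pi)·(-96/125 + 8*pi/5 + 24*pi**2/5) = 8*(-12 + 25*pi + 75*pi**2)/(125*pi).

8*(-12 + 25*pi + 75*pi**2)/(125*pi)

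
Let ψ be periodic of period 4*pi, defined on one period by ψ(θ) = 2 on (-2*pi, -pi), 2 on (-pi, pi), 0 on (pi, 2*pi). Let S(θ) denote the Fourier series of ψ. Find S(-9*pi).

θ = -9*pi differs from θ = -pi by -2 full period(s), and the series is 4*pi-periodic.
ψ is continuous at θ = -pi with value 2, so the series converges to 2 there.

2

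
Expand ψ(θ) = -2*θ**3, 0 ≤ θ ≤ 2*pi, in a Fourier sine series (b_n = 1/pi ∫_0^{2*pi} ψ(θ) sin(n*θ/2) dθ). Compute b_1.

192 - 32*pi**2

b_1 = 1/pi ∫_0^{2*pi} (-2*θ**3) sin(θ/2) dθ.
Integrating by parts three times (tabular method), an antiderivative of (-2*θ**3) sin(θ/2) is 4*θ**3*cos(θ/2) - 24*θ**2*sin(θ/2) - 96*θ*cos(θ/2) + 192*sin(θ/2); evaluating from 0 to 2*pi: ∫_{0}^{2*pi} (-2*θ**3) sin(θ/2) dθ = (32*pi*(6 - pi**2)) - (0) = 32*pi*(6 - pi**2).
Hence b_1 = (1/pi)·(32*pi*(6 - pi**2)) = 192 - 32*pi**2.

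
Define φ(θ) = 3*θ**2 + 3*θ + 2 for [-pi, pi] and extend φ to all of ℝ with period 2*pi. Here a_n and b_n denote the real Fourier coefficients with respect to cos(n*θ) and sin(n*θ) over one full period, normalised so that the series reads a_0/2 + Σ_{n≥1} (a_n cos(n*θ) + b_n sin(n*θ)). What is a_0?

a_0 = 1/pi ∫_{-pi}^{pi} φ(θ) dθ = 1/pi · (2*pi*(2 + pi**2)) = 4 + 2*pi**2.

4 + 2*pi**2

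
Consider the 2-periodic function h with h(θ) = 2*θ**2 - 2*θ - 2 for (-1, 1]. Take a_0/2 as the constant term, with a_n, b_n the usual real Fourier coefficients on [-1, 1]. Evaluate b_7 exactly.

b_7 = ∫_{-1}^{1} h(θ) sin(7*pi*θ) dθ.
Integrating by parts twice (tabular method), an antiderivative of (2*θ**2 - 2*θ - 2) sin(7*pi*θ) is -2*θ**2*cos(7*pi*θ)/(7*pi) + 4*θ*sin(7*pi*θ)/(49*pi**2) + 2*θ*cos(7*pi*θ)/(7*pi) - 2*sin(7*pi*θ)/(49*pi**2) + 4*cos(7*pi*θ)/(343*pi**3) + 2*cos(7*pi*θ)/(7*pi); evaluating from -1 to 1: ∫_{-1}^{1} (2*θ**2 - 2*θ - 2) sin(7*pi*θ) dθ = (2*(-49*pi**2 - 2)/(343*pi**3)) - (2*(-2 + 49*pi**2)/(343*pi**3)) = -4/(7*pi).
Hence b_7 = -4/(7*pi).

-4/(7*pi)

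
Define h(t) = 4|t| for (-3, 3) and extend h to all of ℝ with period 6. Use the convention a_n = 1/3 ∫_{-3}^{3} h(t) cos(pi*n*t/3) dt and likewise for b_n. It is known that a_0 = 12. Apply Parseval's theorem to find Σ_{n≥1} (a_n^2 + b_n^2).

Parseval: a_0^2/2 + Σ_{n≥1} (a_n^2+b_n^2) = 1/3 ∫_{-3}^{3} h(t)^2 dt = 96.
Subtract a_0^2/2 = 72: Σ (a_n^2+b_n^2) = 24.

24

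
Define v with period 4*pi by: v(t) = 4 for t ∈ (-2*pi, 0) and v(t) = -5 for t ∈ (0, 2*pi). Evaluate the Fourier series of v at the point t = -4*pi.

t = -4*pi differs from t = 0 by -1 full period(s), and the series is 4*pi-periodic.
At t = 0 the one-sided limits are v(0^-) = 4 and v(0^+) = -5.
By Dirichlet's theorem the series converges to their average, [(4) + (-5)]/2 = -1/2.

-1/2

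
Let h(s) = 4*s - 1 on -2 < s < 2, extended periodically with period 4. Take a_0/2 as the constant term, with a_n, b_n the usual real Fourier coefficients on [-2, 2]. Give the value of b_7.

16/(7*pi)

b_7 = 1/2 ∫_{-2}^{2} h(s) sin(7*pi*s/2) ds.
Integrating by parts (boundary term plus one more integral), an antiderivative of (4*s - 1) sin(7*pi*s/2) is -8*s*cos(7*pi*s/2)/(7*pi) + 16*sin(7*pi*s/2)/(49*pi**2) + 2*cos(7*pi*s/2)/(7*pi); evaluating from -2 to 2: ∫_{-2}^{2} (4*s - 1) sin(7*pi*s/2) ds = (2/pi) - (-18/(7*pi)) = 32/(7*pi).
Hence b_7 = (1/2)·(32/(7*pi)) = 16/(7*pi).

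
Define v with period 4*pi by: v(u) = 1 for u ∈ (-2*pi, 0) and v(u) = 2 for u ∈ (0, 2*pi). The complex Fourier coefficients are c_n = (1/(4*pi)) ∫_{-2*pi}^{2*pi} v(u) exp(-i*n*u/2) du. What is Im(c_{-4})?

0

Since v is real-valued, Im(c_{-4}) = -(1/(4*pi)) ∫_{-2*pi}^{2*pi} v(u) sin(-2*u) du = b_{4}/2.
Split the integral at the breakpoints.
Directly, an antiderivative of (1) sin(-2*u) is cos(2*u)/2; evaluating from -2*pi to 0: ∫_{-2*pi}^{0} (1) sin(-2*u) du = (1/2) - (1/2) = 0.
Directly, an antiderivative of (2) sin(-2*u) is cos(2*u); evaluating from 0 to 2*pi: ∫_{0}^{2*pi} (2) sin(-2*u) du = (1) - (1) = 0.
So ∫_{-2*pi}^{2*pi} v(u) sin(-2*u) du = 0.
Hence Im(c_{-4}) = (-1/(4*pi))·(0) = 0.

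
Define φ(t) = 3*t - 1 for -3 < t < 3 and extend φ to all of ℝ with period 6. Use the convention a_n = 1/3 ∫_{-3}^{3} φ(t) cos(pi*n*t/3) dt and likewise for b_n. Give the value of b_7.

18/(7*pi)

b_7 = 1/3 ∫_{-3}^{3} φ(t) sin(7*pi*t/3) dt.
Integrating by parts (boundary term plus one more integral), an antiderivative of (3*t - 1) sin(7*pi*t/3) is -9*t*cos(7*pi*t/3)/(7*pi) + 27*sin(7*pi*t/3)/(49*pi**2) + 3*cos(7*pi*t/3)/(7*pi); evaluating from -3 to 3: ∫_{-3}^{3} (3*t - 1) sin(7*pi*t/3) dt = (24/(7*pi)) - (-30/(7*pi)) = 54/(7*pi).
Hence b_7 = (1/3)·(54/(7*pi)) = 18/(7*pi).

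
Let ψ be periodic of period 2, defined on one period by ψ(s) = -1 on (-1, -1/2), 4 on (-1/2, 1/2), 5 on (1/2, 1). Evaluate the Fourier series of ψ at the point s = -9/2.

3/2

s = -9/2 differs from s = -1/2 by -2 full period(s), and the series is 2-periodic.
At s = -1/2 the one-sided limits are ψ(-1/2^-) = -1 and ψ(-1/2^+) = 4.
By Dirichlet's theorem the series converges to their average, [(-1) + (4)]/2 = 3/2.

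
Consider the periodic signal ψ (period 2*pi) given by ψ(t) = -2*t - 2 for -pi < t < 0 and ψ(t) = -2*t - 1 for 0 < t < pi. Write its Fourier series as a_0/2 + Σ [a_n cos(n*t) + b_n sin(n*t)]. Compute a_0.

a_0 = 1/pi ∫_{-pi}^{pi} ψ(t) dt = 1/pi · (-3*pi) = -3.

-3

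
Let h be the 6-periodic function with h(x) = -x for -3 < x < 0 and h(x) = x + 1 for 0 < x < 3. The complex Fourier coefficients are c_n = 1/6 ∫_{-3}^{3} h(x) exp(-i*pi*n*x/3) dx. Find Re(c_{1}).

-6/pi**2

Since h is real-valued, Re(c_{1}) = 1/6 ∫_{-3}^{3} h(x) cos(pi*x/3) dx = a_{1}/2.
Split the integral at the breakpoints.
Integrating by parts (boundary term plus one more integral), an antiderivative of (-x) cos(pi*x/3) is -3*x*sin(pi*x/3)/pi - 9*cos(pi*x/3)/pi**2; evaluating from -3 to 0: ∫_{-3}^{0} (-x) cos(pi*x/3) dx = (-9/pi**2) - (9/pi**2) = -18/pi**2.
Integrating by parts (boundary term plus one more integral), an antiderivative of (x + 1) cos(pi*x/3) is 3*x*sin(pi*x/3)/pi + 3*sin(pi*x/3)/pi + 9*cos(pi*x/3)/pi**2; evaluating from 0 to 3: ∫_{0}^{3} (x + 1) cos(pi*x/3) dx = (-9/pi**2) - (9/pi**2) = -18/pi**2.
So ∫_{-3}^{3} h(x) cos(pi*x/3) dx = -36/pi**2.
Hence Re(c_{1}) = (1/6)·(-36/pi**2) = -6/pi**2.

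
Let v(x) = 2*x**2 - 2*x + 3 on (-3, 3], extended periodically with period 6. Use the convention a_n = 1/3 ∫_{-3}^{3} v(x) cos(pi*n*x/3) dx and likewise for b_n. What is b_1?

-12/pi

b_1 = 1/3 ∫_{-3}^{3} v(x) sin(pi*x/3) dx.
Integrating by parts twice (tabular method), an antiderivative of (2*x**2 - 2*x + 3) sin(pi*x/3) is -6*x**2*cos(pi*x/3)/pi + 36*x*sin(pi*x/3)/pi**2 + 6*x*cos(pi*x/3)/pi - 18*sin(pi*x/3)/pi**2 - 9*cos(pi*x/3)/pi + 108*cos(pi*x/3)/pi**3; evaluating from -3 to 3: ∫_{-3}^{3} (2*x**2 - 2*x + 3) sin(pi*x/3) dx = (-108/pi**3 + 45/pi) - (-108/pi**3 + 81/pi) = -36/pi.
Hence b_1 = (1/3)·(-36/pi) = -12/pi.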